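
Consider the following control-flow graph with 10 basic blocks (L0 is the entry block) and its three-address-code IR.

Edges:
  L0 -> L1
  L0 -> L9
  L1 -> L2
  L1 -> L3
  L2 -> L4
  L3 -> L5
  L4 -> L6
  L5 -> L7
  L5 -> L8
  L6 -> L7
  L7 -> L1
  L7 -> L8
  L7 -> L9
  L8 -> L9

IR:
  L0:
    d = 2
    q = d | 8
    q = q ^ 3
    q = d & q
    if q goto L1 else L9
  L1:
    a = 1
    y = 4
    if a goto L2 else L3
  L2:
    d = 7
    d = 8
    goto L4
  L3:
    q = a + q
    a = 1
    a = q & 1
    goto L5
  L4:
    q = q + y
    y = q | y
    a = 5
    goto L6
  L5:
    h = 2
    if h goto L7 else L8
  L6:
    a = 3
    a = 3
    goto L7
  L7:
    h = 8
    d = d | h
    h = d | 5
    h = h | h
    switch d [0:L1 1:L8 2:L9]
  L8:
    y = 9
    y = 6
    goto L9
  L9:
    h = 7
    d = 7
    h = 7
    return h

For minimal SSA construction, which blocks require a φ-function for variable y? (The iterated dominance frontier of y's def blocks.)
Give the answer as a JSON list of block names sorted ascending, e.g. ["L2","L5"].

idom tree: L1←L0 L2←L1 L3←L1 L4←L2 L5←L3 L6←L4 L7←L1 L8←L1 L9←L0
Join-block Dom:
  L1: preds {L0,L7}: {L0} ∩ {L0,L1,L7} = {L0}; idom=L0
  L7: preds {L5,L6}: {L0,L1,L3,L5} ∩ {L0,L1,L2,L4,L6} = {L0,L1}; idom=L1
  L8: preds {L5,L7}: {L0,L1,L3,L5} ∩ {L0,L1,L7} = {L0,L1}; idom=L1
  L9: preds {L0,L7,L8}: {L0} ∩ {L0,L1,L7} ∩ {L0,L1,L8} = {L0}; idom=L0

DF walk-up:
  L1←L0: walk · to L0
  L1←L7: walk L7→L1 to L0
  L7←L5: walk L5→L3 to L1
  L7←L6: walk L6→L4→L2 to L1
  L8←L5: walk L5→L3 to L1
  L8←L7: walk L7 to L1
  L9←L0: walk · to L0
  L9←L7: walk L7→L1 to L0
  L9←L8: walk L8→L1 to L0
  L0: DF=∅
  L1: DF={L1,L9}
  L2: DF={L7}
  L3: DF={L7,L8}
  L4: DF={L7}
  L5: DF={L7,L8}
  L6: DF={L7}
  L7: DF={L1,L8,L9}
  L8: DF={L9}
  L9: DF=∅

φ for y: defs {L1,L4,L8}
  DF⁺ = {L1,L7,L8,L9}

Answer: ["L1", "L7", "L8", "L9"]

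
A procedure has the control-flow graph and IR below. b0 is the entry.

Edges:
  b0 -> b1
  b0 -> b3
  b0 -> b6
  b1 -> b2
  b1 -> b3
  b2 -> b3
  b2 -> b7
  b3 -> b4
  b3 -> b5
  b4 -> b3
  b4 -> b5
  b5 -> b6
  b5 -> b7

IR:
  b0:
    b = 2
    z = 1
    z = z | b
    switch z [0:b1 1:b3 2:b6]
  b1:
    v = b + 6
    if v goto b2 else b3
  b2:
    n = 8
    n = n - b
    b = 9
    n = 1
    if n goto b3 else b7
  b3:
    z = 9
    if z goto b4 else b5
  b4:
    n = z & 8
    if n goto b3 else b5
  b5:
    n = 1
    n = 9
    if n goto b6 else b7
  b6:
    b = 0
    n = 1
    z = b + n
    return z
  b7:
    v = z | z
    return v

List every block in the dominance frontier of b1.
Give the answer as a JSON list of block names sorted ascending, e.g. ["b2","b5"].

idom tree: b1←b0 b2←b1 b3←b0 b4←b3 b5←b3 b6←b0 b7←b0
Dom∩ at merges:
  b3: preds {b0,b1,b2,b4}: {b0} ∩ {b0,b1} ∩ {b0,b1,b2} ∩ {b0,b3,b4} = {b0}; idom=b0
  b5: preds {b3,b4}: {b0,b3} ∩ {b0,b3,b4} = {b0,b3}; idom=b3
  b6: preds {b0,b5}: {b0} ∩ {b0,b3,b5} = {b0}; idom=b0
  b7: preds {b2,b5}: {b0,b1,b2} ∩ {b0,b3,b5} = {b0}; idom=b0

DF walk-up:
  b3←b0: walk · to b0
  b3←b1: walk b1 to b0
  b3←b2: walk b2→b1 to b0
  b3←b4: walk b4→b3 to b0
  b5←b3: walk · to b3
  b5←b4: walk b4 to b3
  b6←b0: walk · to b0
  b6←b5: walk b5→b3 to b0
  b7←b2: walk b2→b1 to b0
  b7←b5: walk b5→b3 to b0
  b0 → ∅
  b1 → {b3,b7}
  b2 → {b3,b7}
  b3 → {b3,b6,b7}
  b4 → {b3,b5}
  b5 → {b6,b7}
  b6 → ∅
  b7 → ∅

DF(b1) = ["b3", "b7"]

Answer: ["b3", "b7"]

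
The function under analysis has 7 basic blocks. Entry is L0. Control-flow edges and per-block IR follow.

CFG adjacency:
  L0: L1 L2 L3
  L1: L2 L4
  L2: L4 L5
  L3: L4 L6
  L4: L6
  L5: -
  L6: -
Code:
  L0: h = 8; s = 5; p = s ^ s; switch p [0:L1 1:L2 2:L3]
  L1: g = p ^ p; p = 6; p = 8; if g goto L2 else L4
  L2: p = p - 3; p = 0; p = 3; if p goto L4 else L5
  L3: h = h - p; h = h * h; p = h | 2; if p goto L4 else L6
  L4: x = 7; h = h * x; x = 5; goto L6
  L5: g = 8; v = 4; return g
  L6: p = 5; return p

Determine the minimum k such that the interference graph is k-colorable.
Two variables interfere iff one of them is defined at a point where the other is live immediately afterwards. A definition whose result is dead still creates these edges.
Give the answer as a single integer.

def/use:
  L0 def {h,p,s} use ∅
  L1 def {g,p} use {p}
  L2 def {p} use {p}
  L3 def {h,p} use {h,p}
  L4 def {h,x} use {h}
  L5 def {g,v} use ∅
  L6 def {p} use ∅

Backward fixpoint:
  live L0: ∅→{h,p}
  live L1: {h,p}→{h,p}
  live L2: {h,p}→{h}
  live L3: {h,p}→{h}
  live L4: {h}→∅
  live L5: ∅→∅
  live L6: ∅→∅

Interference:
  g↔{h,p,v}
  h↔{g,p,s,x}
  p↔{g,h}
  s↔{h}
  v↔{g}
  x↔{h}

Chromatic number:
  lower bound: {g,h,p} mutually conflict ⇒ χ ≥ 3
  3-colouring: c0={h,v}  c1={g,s,x}  c2={p}
  χ = 3

Answer: 3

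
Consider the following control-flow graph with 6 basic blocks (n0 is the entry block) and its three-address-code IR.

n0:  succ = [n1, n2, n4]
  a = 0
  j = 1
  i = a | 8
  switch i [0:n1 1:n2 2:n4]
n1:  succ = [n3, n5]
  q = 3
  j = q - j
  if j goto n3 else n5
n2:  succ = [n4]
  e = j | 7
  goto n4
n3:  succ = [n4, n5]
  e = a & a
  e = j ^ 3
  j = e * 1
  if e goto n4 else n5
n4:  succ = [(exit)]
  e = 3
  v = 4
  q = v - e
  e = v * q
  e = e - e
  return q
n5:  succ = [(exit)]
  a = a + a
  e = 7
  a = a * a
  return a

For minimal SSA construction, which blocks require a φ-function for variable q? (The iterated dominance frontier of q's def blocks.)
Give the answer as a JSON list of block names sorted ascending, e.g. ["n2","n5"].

idom tree: n1←n0 n2←n0 n3←n1 n4←n0 n5←n1
Dom at joins:
  n4: preds {n0,n2,n3}: {n0} ∩ {n0,n2} ∩ {n0,n1,n3} = {n0}; idom=n0
  n5: preds {n1,n3}: {n0,n1} ∩ {n0,n1,n3} = {n0,n1}; idom=n1

DF derivation:
  n4←n0: walk · to n0
  n4←n2: walk n2 to n0
  n4←n3: walk n3→n1 to n0
  n5←n1: walk · to n1
  n5←n3: walk n3 to n1
  n0: DF=∅
  n1: DF={n4}
  n2: DF={n4}
  n3: DF={n4,n5}
  n4: DF=∅
  n5: DF=∅

φ for q: defs {n1,n4}
  DF⁺ = {n4}

Answer: ["n4"]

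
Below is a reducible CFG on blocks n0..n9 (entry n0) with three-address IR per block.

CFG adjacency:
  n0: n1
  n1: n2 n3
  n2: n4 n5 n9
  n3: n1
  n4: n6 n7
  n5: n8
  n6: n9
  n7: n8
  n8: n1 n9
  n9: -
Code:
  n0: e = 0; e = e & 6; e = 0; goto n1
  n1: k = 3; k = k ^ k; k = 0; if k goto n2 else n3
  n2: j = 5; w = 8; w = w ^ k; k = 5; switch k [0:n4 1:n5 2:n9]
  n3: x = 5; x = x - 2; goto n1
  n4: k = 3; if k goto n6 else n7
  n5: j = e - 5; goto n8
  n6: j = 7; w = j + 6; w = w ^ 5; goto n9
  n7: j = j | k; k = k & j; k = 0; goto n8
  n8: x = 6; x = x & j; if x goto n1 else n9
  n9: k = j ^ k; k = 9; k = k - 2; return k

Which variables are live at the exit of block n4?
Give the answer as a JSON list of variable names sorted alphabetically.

Answer: ["e", "j", "k"]

Analysis:
Block summaries:
  n0 def {e} use ∅
  n1 def {k} use ∅
  n2 def {j,k,w} use {k}
  n3 def {x} use ∅
  n4 def {k} use ∅
  n5 def {j} use {e}
  n6 def {j,w} use ∅
  n7 def {j,k} use {j,k}
  n8 def {x} use {j}
  n9 def {k} use {j,k}

Live sets:
  live n0: ∅→{e}
  live n1: {e}→{e,k}
  live n2: {e,k}→{e,j,k}
  live n3: {e}→{e}
  live n4: {e,j}→{e,j,k}
  live n5: {e,k}→{e,j,k}
  live n6: {k}→{j,k}
  live n7: {e,j,k}→{e,j,k}
  live n8: {e,j,k}→{e,j,k}
  live n9: {j,k}→∅

live-out(n4) = ["e", "j", "k"]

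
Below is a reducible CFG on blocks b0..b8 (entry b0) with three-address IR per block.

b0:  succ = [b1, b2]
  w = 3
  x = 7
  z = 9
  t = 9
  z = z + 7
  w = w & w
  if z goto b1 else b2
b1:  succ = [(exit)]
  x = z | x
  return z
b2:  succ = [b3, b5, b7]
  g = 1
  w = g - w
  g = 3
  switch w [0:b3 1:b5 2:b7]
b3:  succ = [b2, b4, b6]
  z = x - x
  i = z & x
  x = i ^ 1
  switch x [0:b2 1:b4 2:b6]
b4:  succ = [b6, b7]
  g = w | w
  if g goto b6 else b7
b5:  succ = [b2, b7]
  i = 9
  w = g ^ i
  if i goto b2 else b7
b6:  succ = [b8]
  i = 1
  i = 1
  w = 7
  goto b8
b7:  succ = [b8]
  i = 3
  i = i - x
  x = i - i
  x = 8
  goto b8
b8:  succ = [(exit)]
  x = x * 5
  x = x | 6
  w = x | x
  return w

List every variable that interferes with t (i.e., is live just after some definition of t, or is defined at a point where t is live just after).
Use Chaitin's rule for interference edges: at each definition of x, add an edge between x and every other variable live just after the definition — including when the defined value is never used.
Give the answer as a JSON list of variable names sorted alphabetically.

Block summaries:
  b0 def {t,w,x,z} use ∅
  b1 def {x} use {x,z}
  b2 def {g,w} use {w}
  b3 def {i,x,z} use {x}
  b4 def {g} use {w}
  b5 def {i,w} use {g}
  b6 def {i,w} use ∅
  b7 def {i,x} use {x}
  b8 def {w,x} use {x}

Live sets:
  live b0: ∅→{w,x,z}
  live b1: {x,z}→∅
  live b2: {w,x}→{g,w,x}
  live b3: {w,x}→{w,x}
  live b4: {w,x}→{x}
  live b5: {g,x}→{w,x}
  live b6: {x}→{x}
  live b7: {x}→{x}
  live b8: {x}→∅

Interference:
  g: {i,w,x}
  i: {g,w,x}
  t: {w,x,z}
  w: {g,i,t,x,z}
  x: {g,i,t,w,z}
  z: {t,w,x}

N(t) = ["w", "x", "z"]

Answer: ["w", "x", "z"]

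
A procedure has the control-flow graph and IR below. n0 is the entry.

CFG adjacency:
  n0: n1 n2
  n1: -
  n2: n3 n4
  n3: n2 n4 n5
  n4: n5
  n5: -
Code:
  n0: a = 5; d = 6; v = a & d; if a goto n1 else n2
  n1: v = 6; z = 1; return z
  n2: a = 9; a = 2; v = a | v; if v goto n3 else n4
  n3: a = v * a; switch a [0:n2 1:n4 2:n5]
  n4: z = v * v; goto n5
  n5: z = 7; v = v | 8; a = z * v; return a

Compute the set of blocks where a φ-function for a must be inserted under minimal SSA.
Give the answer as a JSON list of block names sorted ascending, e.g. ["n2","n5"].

Answer: ["n2", "n4", "n5"]

Analysis:
idom tree: n1←n0 n2←n0 n3←n2 n4←n2 n5←n2
Dom at joins:
  n2: preds {n0,n3}: {n0} ∩ {n0,n2,n3} = {n0}; idom=n0
  n4: preds {n2,n3}: {n0,n2} ∩ {n0,n2,n3} = {n0,n2}; idom=n2
  n5: preds {n3,n4}: {n0,n2,n3} ∩ {n0,n2,n4} = {n0,n2}; idom=n2

DF walk-up:
  join n2 pred n0: · stop@n0
  join n2 pred n3: n3→n2 stop@n0
  join n4 pred n2: · stop@n2
  join n4 pred n3: n3 stop@n2
  join n5 pred n3: n3 stop@n2
  join n5 pred n4: n4 stop@n2
  n0: DF=∅
  n1: DF=∅
  n2: DF={n2}
  n3: DF={n2,n4,n5}
  n4: DF={n5}
  n5: DF=∅

φ for a: defs {n0,n2,n3,n5}
  DF⁺ = {n2,n4,n5}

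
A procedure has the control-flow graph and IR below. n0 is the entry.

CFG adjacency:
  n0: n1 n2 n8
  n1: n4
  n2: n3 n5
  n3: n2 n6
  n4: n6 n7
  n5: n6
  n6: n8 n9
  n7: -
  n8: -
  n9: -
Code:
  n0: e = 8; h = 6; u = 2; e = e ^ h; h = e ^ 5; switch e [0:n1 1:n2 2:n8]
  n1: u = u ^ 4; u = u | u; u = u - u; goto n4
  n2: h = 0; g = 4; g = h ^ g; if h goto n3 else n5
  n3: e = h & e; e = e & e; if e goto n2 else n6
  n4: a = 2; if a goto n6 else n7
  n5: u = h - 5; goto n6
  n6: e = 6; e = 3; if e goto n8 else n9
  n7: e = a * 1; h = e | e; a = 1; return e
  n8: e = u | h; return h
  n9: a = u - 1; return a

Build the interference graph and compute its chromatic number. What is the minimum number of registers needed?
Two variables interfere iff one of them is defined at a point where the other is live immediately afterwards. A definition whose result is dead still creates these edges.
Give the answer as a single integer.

Answer: 4

Working:
Per-block:
  n0: def={e,h,u} ue=∅
  n1: def={u} ue={u}
  n2: def={g,h} ue=∅
  n3: def={e} ue={e,h}
  n4: def={a} ue=∅
  n5: def={u} ue={h}
  n6: def={e} ue=∅
  n7: def={a,e,h} ue={a}
  n8: def={e} ue={h,u}
  n9: def={a} ue={u}

Liveness:
  n0: in=∅ out={e,h,u}
  n1: in={h,u} out={h,u}
  n2: in={e,u} out={e,h,u}
  n3: in={e,h,u} out={e,h,u}
  n4: in={h,u} out={a,h,u}
  n5: in={h} out={h,u}
  n6: in={h,u} out={h,u}
  n7: in={a} out=∅
  n8: in={h,u} out=∅
  n9: in={u} out=∅

Interfere edges:
  a — {e,h,u}
  e — {a,g,h,u}
  g — {e,h,u}
  h — {a,e,g,u}
  u — {a,e,g,h}

Registers:
  lower bound: {a,e,h,u} mutually conflict ⇒ χ ≥ 4
  assign a→c3 e→c0 g→c3 h→c1 u→c2 — no edge inside a register ⇒ χ ≤ 4
  χ = 4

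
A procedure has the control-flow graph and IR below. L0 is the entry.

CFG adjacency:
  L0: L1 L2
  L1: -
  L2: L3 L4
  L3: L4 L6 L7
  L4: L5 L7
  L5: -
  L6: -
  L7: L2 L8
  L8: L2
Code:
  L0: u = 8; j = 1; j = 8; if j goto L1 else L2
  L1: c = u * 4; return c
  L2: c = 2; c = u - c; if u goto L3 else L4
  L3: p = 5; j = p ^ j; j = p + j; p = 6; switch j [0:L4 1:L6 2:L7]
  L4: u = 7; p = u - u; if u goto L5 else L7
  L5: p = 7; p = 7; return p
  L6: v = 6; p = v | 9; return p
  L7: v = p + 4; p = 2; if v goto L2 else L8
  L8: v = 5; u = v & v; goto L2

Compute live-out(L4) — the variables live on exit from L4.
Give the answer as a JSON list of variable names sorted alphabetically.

Answer: ["j", "p", "u"]

Derivation:
Per-block:
  L0 def {j,u} use ∅
  L1 def {c} use {u}
  L2 def {c} use {u}
  L3 def {j,p} use {j}
  L4 def {p,u} use ∅
  L5 def {p} use ∅
  L6 def {p,v} use ∅
  L7 def {p,v} use {p}
  L8 def {u,v} use ∅

Live sets:
  live L0: ∅→{j,u}
  live L1: {u}→∅
  live L2: {j,u}→{j,u}
  live L3: {j,u}→{j,p,u}
  live L4: {j}→{j,p,u}
  live L5: ∅→∅
  live L6: ∅→∅
  live L7: {j,p,u}→{j,u}
  live L8: {j}→{j,u}

live-out(L4) = ["j", "p", "u"]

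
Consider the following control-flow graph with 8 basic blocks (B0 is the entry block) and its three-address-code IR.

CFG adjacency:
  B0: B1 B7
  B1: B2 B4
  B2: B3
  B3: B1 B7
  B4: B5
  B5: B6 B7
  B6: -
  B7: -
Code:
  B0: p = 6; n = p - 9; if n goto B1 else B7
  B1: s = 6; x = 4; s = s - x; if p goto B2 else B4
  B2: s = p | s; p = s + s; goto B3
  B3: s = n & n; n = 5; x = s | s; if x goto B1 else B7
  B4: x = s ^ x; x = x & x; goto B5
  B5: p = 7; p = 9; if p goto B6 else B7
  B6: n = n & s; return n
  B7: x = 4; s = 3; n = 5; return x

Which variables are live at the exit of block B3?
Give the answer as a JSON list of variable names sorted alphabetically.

def/use:
  B0 def {n,p} use ∅
  B1 def {s,x} use {p}
  B2 def {p,s} use {p,s}
  B3 def {n,s,x} use {n}
  B4 def {x} use {s,x}
  B5 def {p} use ∅
  B6 def {n} use {n,s}
  B7 def {n,s,x} use ∅

Liveness:
  B0 li=∅ lo={n,p}
  B1 li={n,p} lo={n,p,s,x}
  B2 li={n,p,s} lo={n,p}
  B3 li={n,p} lo={n,p}
  B4 li={n,s,x} lo={n,s}
  B5 li={n,s} lo={n,s}
  B6 li={n,s} lo=∅
  B7 li=∅ lo=∅

live-out(B3) = ["n", "p"]

Answer: ["n", "p"]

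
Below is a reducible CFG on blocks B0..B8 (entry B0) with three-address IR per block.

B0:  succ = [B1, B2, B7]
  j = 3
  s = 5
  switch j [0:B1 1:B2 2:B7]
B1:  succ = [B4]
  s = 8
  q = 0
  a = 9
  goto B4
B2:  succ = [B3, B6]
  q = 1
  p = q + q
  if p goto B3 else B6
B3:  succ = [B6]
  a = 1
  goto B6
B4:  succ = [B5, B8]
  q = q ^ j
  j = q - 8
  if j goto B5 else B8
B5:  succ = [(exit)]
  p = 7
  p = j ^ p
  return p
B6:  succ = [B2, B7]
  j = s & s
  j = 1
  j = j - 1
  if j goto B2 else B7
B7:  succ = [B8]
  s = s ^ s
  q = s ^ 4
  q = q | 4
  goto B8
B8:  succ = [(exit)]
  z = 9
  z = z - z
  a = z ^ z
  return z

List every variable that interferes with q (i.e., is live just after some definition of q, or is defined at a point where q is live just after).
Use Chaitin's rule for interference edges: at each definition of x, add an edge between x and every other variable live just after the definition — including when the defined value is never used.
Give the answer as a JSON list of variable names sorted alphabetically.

def/use:
  B0: def={j,s} ue=∅
  B1: def={a,q,s} ue=∅
  B2: def={p,q} ue=∅
  B3: def={a} ue=∅
  B4: def={j,q} ue={j,q}
  B5: def={p} ue={j}
  B6: def={j} ue={s}
  B7: def={q,s} ue={s}
  B8: def={a,z} ue=∅

Live sets:
  live B0: ∅→{j,s}
  live B1: {j}→{j,q}
  live B2: {s}→{s}
  live B3: {s}→{s}
  live B4: {j,q}→{j}
  live B5: {j}→∅
  live B6: {s}→{s}
  live B7: {s}→∅
  live B8: ∅→∅

Interfere edges:
  a — {j,q,s,z}
  j — {a,p,q,s}
  p — {j,s}
  q — {a,j,s}
  s — {a,j,p,q}
  z — {a}

N(q) = ["a", "j", "s"]

Answer: ["a", "j", "s"]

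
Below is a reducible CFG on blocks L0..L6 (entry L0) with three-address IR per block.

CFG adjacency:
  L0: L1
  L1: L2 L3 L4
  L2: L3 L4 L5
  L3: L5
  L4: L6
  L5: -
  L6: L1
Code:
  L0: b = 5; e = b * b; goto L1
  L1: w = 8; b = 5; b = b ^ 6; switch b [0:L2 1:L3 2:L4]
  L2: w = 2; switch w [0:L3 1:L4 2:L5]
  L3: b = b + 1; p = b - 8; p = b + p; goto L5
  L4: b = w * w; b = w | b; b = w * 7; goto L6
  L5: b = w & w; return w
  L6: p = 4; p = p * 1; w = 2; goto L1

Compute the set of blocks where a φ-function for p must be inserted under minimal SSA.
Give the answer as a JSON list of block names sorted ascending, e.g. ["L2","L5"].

idom tree: L1←L0 L2←L1 L3←L1 L4←L1 L5←L1 L6←L4
Join-block Dom:
  L1: preds {L0,L6}: {L0} ∩ {L0,L1,L4,L6} = {L0}; idom=L0
  L3: preds {L1,L2}: {L0,L1} ∩ {L0,L1,L2} = {L0,L1}; idom=L1
  L4: preds {L1,L2}: {L0,L1} ∩ {L0,L1,L2} = {L0,L1}; idom=L1
  L5: preds {L2,L3}: {L0,L1,L2} ∩ {L0,L1,L3} = {L0,L1}; idom=L1

DF derivation:
  join L1 pred L0: · stop@L0
  join L1 pred L6: L6→L4→L1 stop@L0
  join L3 pred L1: · stop@L1
  join L3 pred L2: L2 stop@L1
  join L4 pred L1: · stop@L1
  join L4 pred L2: L2 stop@L1
  join L5 pred L2: L2 stop@L1
  join L5 pred L3: L3 stop@L1
  DF(L0)=∅
  DF(L1)={L1}
  DF(L2)={L3,L4,L5}
  DF(L3)={L5}
  DF(L4)={L1}
  DF(L5)=∅
  DF(L6)={L1}

φ for p: defs {L3,L6}
  DF⁺ = {L1,L5}

Answer: ["L1", "L5"]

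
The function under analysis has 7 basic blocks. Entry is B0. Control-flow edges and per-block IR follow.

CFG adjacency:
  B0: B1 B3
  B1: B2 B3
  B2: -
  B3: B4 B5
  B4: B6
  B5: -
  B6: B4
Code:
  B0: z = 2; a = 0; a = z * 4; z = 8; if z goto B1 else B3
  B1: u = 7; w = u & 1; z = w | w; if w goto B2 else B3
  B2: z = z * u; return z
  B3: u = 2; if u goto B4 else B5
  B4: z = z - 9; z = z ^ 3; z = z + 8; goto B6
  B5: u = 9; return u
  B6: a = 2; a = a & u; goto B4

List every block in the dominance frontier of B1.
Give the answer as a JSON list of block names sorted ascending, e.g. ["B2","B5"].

Answer: ["B3"]

Working:
idom tree: B1←B0 B2←B1 B3←B0 B4←B3 B5←B3 B6←B4
Dom∩ at merges:
  B3: preds {B0,B1}: {B0} ∩ {B0,B1} = {B0}; idom=B0
  B4: preds {B3,B6}: {B0,B3} ∩ {B0,B3,B4,B6} = {B0,B3}; idom=B3

DF walk-up:
  B3←B0: walk · to B0
  B3←B1: walk B1 to B0
  B4←B3: walk · to B3
  B4←B6: walk B6→B4 to B3
  DF(B0)=∅
  DF(B1)={B3}
  DF(B2)=∅
  DF(B3)=∅
  DF(B4)={B4}
  DF(B5)=∅
  DF(B6)={B4}

DF(B1) = ["B3"]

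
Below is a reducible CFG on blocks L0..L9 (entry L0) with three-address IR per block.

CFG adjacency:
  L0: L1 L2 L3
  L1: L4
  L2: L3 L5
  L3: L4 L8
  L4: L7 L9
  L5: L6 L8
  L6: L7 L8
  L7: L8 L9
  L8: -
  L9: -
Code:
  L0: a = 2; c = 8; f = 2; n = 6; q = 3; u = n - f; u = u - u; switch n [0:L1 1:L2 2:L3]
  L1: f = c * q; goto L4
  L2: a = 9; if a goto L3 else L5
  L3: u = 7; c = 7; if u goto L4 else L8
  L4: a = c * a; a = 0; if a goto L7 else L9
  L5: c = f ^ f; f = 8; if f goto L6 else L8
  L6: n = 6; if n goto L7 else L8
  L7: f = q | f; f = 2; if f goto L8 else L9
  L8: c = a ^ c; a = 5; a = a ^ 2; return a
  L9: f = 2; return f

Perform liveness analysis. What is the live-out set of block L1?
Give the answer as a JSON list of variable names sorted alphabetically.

Block summaries:
  L0: def={a,c,f,n,q,u} ue=∅
  L1: def={f} ue={c,q}
  L2: def={a} ue=∅
  L3: def={c,u} ue=∅
  L4: def={a} ue={a,c}
  L5: def={c,f} ue={f}
  L6: def={n} ue=∅
  L7: def={f} ue={f,q}
  L8: def={a,c} ue={a,c}
  L9: def={f} ue=∅

Backward fixpoint:
  L0: in=∅ out={a,c,f,q}
  L1: in={a,c,q} out={a,c,f,q}
  L2: in={f,q} out={a,f,q}
  L3: in={a,f,q} out={a,c,f,q}
  L4: in={a,c,f,q} out={a,c,f,q}
  L5: in={a,f,q} out={a,c,f,q}
  L6: in={a,c,f,q} out={a,c,f,q}
  L7: in={a,c,f,q} out={a,c}
  L8: in={a,c} out=∅
  L9: in=∅ out=∅

live-out(L1) = ["a", "c", "f", "q"]

Answer: ["a", "c", "f", "q"]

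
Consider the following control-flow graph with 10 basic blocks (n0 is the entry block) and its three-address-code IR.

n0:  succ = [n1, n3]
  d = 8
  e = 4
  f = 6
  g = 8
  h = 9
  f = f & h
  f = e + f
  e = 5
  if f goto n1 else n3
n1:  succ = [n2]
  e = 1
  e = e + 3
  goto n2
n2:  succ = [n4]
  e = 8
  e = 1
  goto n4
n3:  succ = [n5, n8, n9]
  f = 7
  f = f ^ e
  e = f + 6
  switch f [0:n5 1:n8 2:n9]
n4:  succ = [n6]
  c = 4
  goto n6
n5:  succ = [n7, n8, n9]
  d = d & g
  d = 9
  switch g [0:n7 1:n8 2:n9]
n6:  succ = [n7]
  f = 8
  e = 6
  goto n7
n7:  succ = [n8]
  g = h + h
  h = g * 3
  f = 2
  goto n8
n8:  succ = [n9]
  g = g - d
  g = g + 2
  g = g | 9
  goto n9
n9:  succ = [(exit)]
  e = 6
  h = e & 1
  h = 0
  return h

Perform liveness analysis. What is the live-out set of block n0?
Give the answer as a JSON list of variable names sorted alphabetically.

Per-block:
  n0 def {d,e,f,g,h} use ∅
  n1 def {e} use ∅
  n2 def {e} use ∅
  n3 def {e,f} use {e}
  n4 def {c} use ∅
  n5 def {d} use {d,g}
  n6 def {e,f} use ∅
  n7 def {f,g,h} use {h}
  n8 def {g} use {d,g}
  n9 def {e,h} use ∅

Liveness:
  n0 li=∅ lo={d,e,g,h}
  n1 li={d,h} lo={d,h}
  n2 li={d,h} lo={d,h}
  n3 li={d,e,g,h} lo={d,g,h}
  n4 li={d,h} lo={d,h}
  n5 li={d,g,h} lo={d,g,h}
  n6 li={d,h} lo={d,h}
  n7 li={d,h} lo={d,g}
  n8 li={d,g} lo=∅
  n9 li=∅ lo=∅

live-out(n0) = ["d", "e", "g", "h"]

Answer: ["d", "e", "g", "h"]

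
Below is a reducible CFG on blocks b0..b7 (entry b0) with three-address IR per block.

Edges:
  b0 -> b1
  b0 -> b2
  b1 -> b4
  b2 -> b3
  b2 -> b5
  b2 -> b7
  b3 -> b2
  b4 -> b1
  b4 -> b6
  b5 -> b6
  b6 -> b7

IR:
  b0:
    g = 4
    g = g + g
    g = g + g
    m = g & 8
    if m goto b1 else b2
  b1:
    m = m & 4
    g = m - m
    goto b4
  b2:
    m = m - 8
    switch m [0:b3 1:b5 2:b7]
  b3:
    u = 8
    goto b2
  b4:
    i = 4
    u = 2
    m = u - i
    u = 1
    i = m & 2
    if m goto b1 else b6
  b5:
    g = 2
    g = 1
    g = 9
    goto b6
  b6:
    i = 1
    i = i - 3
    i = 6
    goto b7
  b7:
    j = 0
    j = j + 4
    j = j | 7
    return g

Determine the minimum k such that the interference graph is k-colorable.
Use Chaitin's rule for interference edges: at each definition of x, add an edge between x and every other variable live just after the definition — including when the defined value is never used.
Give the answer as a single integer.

Answer: 4

Derivation:
def/use:
  b0: def={g,m} ue=∅
  b1: def={g,m} ue={m}
  b2: def={m} ue={m}
  b3: def={u} ue=∅
  b4: def={i,m,u} ue=∅
  b5: def={g} ue=∅
  b6: def={i} ue=∅
  b7: def={j} ue={g}

Liveness:
  b0: in=∅ out={g,m}
  b1: in={m} out={g}
  b2: in={g,m} out={g,m}
  b3: in={g,m} out={g,m}
  b4: in={g} out={g,m}
  b5: in=∅ out={g}
  b6: in={g} out={g}
  b7: in={g} out=∅

Interference:
  g↔{i,j,m,u}
  i↔{g,m,u}
  j↔{g}
  m↔{g,i,u}
  u↔{g,i,m}

Registers:
  {g,i,m,u} pairwise interfere (4-clique) ⇒ χ ≥ 4
  4-colouring: c0={g}  c1={i,j}  c2={m}  c3={u}
  χ = 4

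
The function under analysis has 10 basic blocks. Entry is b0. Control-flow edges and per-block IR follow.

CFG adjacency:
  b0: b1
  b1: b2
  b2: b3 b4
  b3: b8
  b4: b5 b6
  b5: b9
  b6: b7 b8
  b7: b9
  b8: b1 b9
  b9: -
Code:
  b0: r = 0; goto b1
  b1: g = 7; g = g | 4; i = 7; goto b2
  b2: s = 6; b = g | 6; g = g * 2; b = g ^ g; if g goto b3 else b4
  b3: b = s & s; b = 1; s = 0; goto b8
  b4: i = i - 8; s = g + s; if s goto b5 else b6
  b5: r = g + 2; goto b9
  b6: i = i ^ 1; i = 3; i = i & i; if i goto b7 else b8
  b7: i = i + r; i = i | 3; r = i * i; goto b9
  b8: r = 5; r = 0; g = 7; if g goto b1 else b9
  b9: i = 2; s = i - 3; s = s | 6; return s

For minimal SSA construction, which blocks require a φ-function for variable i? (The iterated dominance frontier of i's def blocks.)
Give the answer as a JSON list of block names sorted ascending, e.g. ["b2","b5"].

idom tree: b1←b0 b2←b1 b3←b2 b4←b2 b5←b4 b6←b4 b7←b6 b8←b2 b9←b2
Dom∩ at merges:
  b1: preds {b0,b8}: {b0} ∩ {b0,b1,b2,b8} = {b0}; idom=b0
  b8: preds {b3,b6}: {b0,b1,b2,b3} ∩ {b0,b1,b2,b4,b6} = {b0,b1,b2}; idom=b2
  b9: preds {b5,b7,b8}: {b0,b1,b2,b4,b5} ∩ {b0,b1,b2,b4,b6,b7} ∩ {b0,b1,b2,b8} = {b0,b1,b2}; idom=b2

Frontier:
  join b1 pred b0: · stop@b0
  join b1 pred b8: b8→b2→b1 stop@b0
  join b8 pred b3: b3 stop@b2
  join b8 pred b6: b6→b4 stop@b2
  join b9 pred b5: b5→b4 stop@b2
  join b9 pred b7: b7→b6→b4 stop@b2
  join b9 pred b8: b8 stop@b2
  DF(b0)=∅
  DF(b1)={b1}
  DF(b2)={b1}
  DF(b3)={b8}
  DF(b4)={b8,b9}
  DF(b5)={b9}
  DF(b6)={b8,b9}
  DF(b7)={b9}
  DF(b8)={b1,b9}
  DF(b9)=∅

φ for i: defs {b1,b4,b6,b7,b9}
  DF⁺ = {b1,b8,b9}

Answer: ["b1", "b8", "b9"]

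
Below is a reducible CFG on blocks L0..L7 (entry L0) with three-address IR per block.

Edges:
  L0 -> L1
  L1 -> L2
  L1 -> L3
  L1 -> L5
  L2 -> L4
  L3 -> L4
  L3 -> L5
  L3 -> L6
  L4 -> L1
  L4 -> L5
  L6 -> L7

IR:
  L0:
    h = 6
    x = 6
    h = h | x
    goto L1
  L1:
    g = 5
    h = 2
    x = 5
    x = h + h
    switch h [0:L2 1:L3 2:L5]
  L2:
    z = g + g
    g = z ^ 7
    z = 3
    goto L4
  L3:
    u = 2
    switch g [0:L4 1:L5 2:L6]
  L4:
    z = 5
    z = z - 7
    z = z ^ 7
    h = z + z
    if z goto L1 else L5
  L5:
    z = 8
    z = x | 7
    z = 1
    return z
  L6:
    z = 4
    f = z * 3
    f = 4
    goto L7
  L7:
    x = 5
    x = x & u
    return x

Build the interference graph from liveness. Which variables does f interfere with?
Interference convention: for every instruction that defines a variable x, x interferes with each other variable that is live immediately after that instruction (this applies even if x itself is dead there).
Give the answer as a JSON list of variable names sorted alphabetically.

Answer: ["u"]

Analysis:
def/use:
  L0 def {h,x} use ∅
  L1 def {g,h,x} use ∅
  L2 def {g,z} use {g}
  L3 def {u} use {g}
  L4 def {h,z} use ∅
  L5 def {z} use {x}
  L6 def {f,z} use ∅
  L7 def {x} use {u}

Backward fixpoint:
  live L0: ∅→∅
  live L1: ∅→{g,x}
  live L2: {g,x}→{x}
  live L3: {g,x}→{u,x}
  live L4: {x}→{x}
  live L5: {x}→∅
  live L6: {u}→{u}
  live L7: {u}→∅

Interfere edges:
  f: {u}
  g: {h,u,x}
  h: {g,x,z}
  u: {f,g,x,z}
  x: {g,h,u,z}
  z: {h,u,x}

N(f) = ["u"]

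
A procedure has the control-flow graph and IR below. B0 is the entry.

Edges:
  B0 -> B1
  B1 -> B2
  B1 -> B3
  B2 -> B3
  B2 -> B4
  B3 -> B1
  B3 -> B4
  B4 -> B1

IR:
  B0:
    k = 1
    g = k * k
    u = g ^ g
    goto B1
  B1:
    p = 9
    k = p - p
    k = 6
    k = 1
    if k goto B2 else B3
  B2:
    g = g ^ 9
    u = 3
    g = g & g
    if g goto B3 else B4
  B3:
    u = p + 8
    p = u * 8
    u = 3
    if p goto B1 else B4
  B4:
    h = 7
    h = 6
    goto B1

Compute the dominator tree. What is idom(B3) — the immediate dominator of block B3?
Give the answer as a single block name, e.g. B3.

Answer: B1

Working:
idom tree: B1←B0 B2←B1 B3←B1 B4←B1
Join-block Dom:
  B1: preds {B0,B3,B4}: {B0} ∩ {B0,B1,B3} ∩ {B0,B1,B4} = {B0}; idom=B0
  B3: preds {B1,B2}: {B0,B1} ∩ {B0,B1,B2} = {B0,B1}; idom=B1
  B4: preds {B2,B3}: {B0,B1,B2} ∩ {B0,B1,B3} = {B0,B1}; idom=B1

idom(B3) = B1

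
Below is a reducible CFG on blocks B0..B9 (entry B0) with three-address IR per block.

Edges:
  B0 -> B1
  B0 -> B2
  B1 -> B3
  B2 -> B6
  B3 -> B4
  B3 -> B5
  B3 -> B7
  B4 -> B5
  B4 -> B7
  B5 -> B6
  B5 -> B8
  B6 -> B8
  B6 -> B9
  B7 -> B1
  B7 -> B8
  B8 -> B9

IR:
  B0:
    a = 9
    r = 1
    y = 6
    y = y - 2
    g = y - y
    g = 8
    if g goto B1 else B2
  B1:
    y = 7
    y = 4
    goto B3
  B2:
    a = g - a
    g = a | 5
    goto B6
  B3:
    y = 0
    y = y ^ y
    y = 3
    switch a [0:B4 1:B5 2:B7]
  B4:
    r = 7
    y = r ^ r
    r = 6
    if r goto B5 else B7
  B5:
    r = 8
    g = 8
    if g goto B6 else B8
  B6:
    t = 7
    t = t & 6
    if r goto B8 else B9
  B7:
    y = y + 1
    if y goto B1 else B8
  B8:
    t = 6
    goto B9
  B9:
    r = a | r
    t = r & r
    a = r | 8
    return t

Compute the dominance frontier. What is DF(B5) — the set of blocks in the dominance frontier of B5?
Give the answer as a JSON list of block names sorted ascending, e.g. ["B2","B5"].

Answer: ["B6", "B8"]

Analysis:
idom tree: B1←B0 B2←B0 B3←B1 B4←B3 B5←B3 B6←B0 B7←B3 B8←B0 B9←B0
Join-block Dom:
  B1: preds {B0,B7}: {B0} ∩ {B0,B1,B3,B7} = {B0}; idom=B0
  B5: preds {B3,B4}: {B0,B1,B3} ∩ {B0,B1,B3,B4} = {B0,B1,B3}; idom=B3
  B6: preds {B2,B5}: {B0,B2} ∩ {B0,B1,B3,B5} = {B0}; idom=B0
  B7: preds {B3,B4}: {B0,B1,B3} ∩ {B0,B1,B3,B4} = {B0,B1,B3}; idom=B3
  B8: preds {B5,B6,B7}: {B0,B1,B3,B5} ∩ {B0,B6} ∩ {B0,B1,B3,B7} = {B0}; idom=B0
  B9: preds {B6,B8}: {B0,B6} ∩ {B0,B8} = {B0}; idom=B0

DF derivation:
  B1←B0: walk · to B0
  B1←B7: walk B7→B3→B1 to B0
  B5←B3: walk · to B3
  B5←B4: walk B4 to B3
  B6←B2: walk B2 to B0
  B6←B5: walk B5→B3→B1 to B0
  B7←B3: walk · to B3
  B7←B4: walk B4 to B3
  B8←B5: walk B5→B3→B1 to B0
  B8←B6: walk B6 to B0
  B8←B7: walk B7→B3→B1 to B0
  B9←B6: walk B6 to B0
  B9←B8: walk B8 to B0
  B0 → ∅
  B1 → {B1,B6,B8}
  B2 → {B6}
  B3 → {B1,B6,B8}
  B4 → {B5,B7}
  B5 → {B6,B8}
  B6 → {B8,B9}
  B7 → {B1,B8}
  B8 → {B9}
  B9 → ∅

DF(B5) = ["B6", "B8"]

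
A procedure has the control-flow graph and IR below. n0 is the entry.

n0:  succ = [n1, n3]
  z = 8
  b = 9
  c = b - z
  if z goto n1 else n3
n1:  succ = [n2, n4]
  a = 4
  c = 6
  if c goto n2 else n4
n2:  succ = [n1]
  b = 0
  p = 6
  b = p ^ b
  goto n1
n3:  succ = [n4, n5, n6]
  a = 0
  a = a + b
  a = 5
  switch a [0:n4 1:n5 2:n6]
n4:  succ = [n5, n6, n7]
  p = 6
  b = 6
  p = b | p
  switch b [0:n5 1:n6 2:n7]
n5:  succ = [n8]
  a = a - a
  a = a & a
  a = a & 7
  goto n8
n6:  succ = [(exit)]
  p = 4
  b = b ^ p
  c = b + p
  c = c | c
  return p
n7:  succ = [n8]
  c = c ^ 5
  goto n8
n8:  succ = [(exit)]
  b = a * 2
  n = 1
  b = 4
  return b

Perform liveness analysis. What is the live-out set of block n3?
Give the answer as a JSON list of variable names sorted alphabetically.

Per-block:
  n0 def {b,c,z} use ∅
  n1 def {a,c} use ∅
  n2 def {b,p} use ∅
  n3 def {a} use {b}
  n4 def {b,p} use ∅
  n5 def {a} use {a}
  n6 def {b,c,p} use {b}
  n7 def {c} use {c}
  n8 def {b,n} use {a}

Backward fixpoint:
  live n0: ∅→{b,c}
  live n1: ∅→{a,c}
  live n2: ∅→∅
  live n3: {b,c}→{a,b,c}
  live n4: {a,c}→{a,b,c}
  live n5: {a}→{a}
  live n6: {b}→∅
  live n7: {a,c}→{a}
  live n8: {a}→∅

live-out(n3) = ["a", "b", "c"]

Answer: ["a", "b", "c"]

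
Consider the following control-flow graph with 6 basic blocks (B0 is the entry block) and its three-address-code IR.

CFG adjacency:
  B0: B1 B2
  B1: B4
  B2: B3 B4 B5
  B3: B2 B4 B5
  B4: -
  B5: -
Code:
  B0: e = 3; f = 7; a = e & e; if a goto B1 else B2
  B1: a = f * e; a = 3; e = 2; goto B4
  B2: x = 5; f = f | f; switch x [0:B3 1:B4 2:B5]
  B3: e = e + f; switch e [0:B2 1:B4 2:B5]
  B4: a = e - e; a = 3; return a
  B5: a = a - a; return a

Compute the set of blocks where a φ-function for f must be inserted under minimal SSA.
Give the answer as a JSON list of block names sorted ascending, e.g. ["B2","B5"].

idom tree: B1←B0 B2←B0 B3←B2 B4←B0 B5←B2
Dom∩ at merges:
  B2: preds {B0,B3}: {B0} ∩ {B0,B2,B3} = {B0}; idom=B0
  B4: preds {B1,B2,B3}: {B0,B1} ∩ {B0,B2} ∩ {B0,B2,B3} = {B0}; idom=B0
  B5: preds {B2,B3}: {B0,B2} ∩ {B0,B2,B3} = {B0,B2}; idom=B2

DF walk-up:
  B2←B0: walk · to B0
  B2←B3: walk B3→B2 to B0
  B4←B1: walk B1 to B0
  B4←B2: walk B2 to B0
  B4←B3: walk B3→B2 to B0
  B5←B2: walk · to B2
  B5←B3: walk B3 to B2
  B0: DF=∅
  B1: DF={B4}
  B2: DF={B2,B4}
  B3: DF={B2,B4,B5}
  B4: DF=∅
  B5: DF=∅

φ for f: defs {B0,B2}
  DF⁺ = {B2,B4}

Answer: ["B2", "B4"]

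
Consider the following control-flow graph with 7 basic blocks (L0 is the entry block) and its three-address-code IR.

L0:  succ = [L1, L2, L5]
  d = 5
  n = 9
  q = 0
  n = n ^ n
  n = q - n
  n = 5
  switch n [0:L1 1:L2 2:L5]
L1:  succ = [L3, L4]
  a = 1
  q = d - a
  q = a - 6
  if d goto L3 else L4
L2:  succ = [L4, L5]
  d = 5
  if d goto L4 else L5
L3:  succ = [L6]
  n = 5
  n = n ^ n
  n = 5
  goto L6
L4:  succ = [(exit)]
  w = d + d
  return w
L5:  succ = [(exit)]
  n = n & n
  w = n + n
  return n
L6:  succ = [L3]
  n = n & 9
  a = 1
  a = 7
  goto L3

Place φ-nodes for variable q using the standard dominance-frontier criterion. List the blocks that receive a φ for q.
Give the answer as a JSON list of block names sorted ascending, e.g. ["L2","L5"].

idom tree: L1←L0 L2←L0 L3←L1 L4←L0 L5←L0 L6←L3
Join-block Dom:
  L3: preds {L1,L6}: {L0,L1} ∩ {L0,L1,L3,L6} = {L0,L1}; idom=L1
  L4: preds {L1,L2}: {L0,L1} ∩ {L0,L2} = {L0}; idom=L0
  L5: preds {L0,L2}: {L0} ∩ {L0,L2} = {L0}; idom=L0

Frontier:
  join L3 pred L1: · stop@L1
  join L3 pred L6: L6→L3 stop@L1
  join L4 pred L1: L1 stop@L0
  join L4 pred L2: L2 stop@L0
  join L5 pred L0: · stop@L0
  join L5 pred L2: L2 stop@L0
  DF(L0)=∅
  DF(L1)={L4}
  DF(L2)={L4,L5}
  DF(L3)={L3}
  DF(L4)=∅
  DF(L5)=∅
  DF(L6)={L3}

φ for q: defs {L0,L1}
  DF⁺ = {L4}

Answer: ["L4"]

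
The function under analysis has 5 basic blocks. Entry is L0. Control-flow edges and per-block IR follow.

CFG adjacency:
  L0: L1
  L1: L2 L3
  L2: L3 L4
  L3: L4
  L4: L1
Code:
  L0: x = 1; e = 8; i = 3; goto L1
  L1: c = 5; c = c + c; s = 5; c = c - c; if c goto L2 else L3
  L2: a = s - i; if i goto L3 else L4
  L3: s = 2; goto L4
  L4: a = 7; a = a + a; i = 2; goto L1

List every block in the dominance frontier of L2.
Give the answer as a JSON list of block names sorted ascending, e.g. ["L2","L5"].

Answer: ["L3", "L4"]

Working:
idom tree: L1←L0 L2←L1 L3←L1 L4←L1
Join-block Dom:
  L1: preds {L0,L4}: {L0} ∩ {L0,L1,L4} = {L0}; idom=L0
  L3: preds {L1,L2}: {L0,L1} ∩ {L0,L1,L2} = {L0,L1}; idom=L1
  L4: preds {L2,L3}: {L0,L1,L2} ∩ {L0,L1,L3} = {L0,L1}; idom=L1

DF derivation:
  L1←L0: walk · to L0
  L1←L4: walk L4→L1 to L0
  L3←L1: walk · to L1
  L3←L2: walk L2 to L1
  L4←L2: walk L2 to L1
  L4←L3: walk L3 to L1
  DF(L0)=∅
  DF(L1)={L1}
  DF(L2)={L3,L4}
  DF(L3)={L4}
  DF(L4)={L1}

DF(L2) = ["L3", "L4"]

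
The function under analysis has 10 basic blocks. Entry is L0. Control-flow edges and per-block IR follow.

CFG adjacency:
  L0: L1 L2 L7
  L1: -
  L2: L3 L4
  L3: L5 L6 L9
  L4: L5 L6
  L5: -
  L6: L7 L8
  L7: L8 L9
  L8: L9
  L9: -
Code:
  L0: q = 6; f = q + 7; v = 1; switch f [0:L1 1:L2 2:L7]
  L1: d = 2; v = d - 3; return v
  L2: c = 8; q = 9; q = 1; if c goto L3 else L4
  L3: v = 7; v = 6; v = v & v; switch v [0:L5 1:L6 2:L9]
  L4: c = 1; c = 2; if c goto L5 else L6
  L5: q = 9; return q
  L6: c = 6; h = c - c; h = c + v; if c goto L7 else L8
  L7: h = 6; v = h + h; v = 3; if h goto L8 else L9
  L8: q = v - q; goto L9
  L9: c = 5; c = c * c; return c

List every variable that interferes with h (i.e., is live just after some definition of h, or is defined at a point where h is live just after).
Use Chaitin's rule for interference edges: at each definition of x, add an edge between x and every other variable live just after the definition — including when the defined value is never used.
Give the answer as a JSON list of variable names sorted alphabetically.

Answer: ["c", "q", "v"]

Working:
Per-block:
  L0 def {f,q,v} use ∅
  L1 def {d,v} use ∅
  L2 def {c,q} use ∅
  L3 def {v} use ∅
  L4 def {c} use ∅
  L5 def {q} use ∅
  L6 def {c,h} use {v}
  L7 def {h,v} use ∅
  L8 def {q} use {q,v}
  L9 def {c} use ∅

Liveness:
  L0 li=∅ lo={q,v}
  L1 li=∅ lo=∅
  L2 li={v} lo={q,v}
  L3 li={q} lo={q,v}
  L4 li={q,v} lo={q,v}
  L5 li=∅ lo=∅
  L6 li={q,v} lo={q,v}
  L7 li={q} lo={q,v}
  L8 li={q,v} lo=∅
  L9 li=∅ lo=∅

Interfere edges:
  c: {h,q,v}
  d: ∅
  f: {q,v}
  h: {c,q,v}
  q: {c,f,h,v}
  v: {c,f,h,q}

N(h) = ["c", "q", "v"]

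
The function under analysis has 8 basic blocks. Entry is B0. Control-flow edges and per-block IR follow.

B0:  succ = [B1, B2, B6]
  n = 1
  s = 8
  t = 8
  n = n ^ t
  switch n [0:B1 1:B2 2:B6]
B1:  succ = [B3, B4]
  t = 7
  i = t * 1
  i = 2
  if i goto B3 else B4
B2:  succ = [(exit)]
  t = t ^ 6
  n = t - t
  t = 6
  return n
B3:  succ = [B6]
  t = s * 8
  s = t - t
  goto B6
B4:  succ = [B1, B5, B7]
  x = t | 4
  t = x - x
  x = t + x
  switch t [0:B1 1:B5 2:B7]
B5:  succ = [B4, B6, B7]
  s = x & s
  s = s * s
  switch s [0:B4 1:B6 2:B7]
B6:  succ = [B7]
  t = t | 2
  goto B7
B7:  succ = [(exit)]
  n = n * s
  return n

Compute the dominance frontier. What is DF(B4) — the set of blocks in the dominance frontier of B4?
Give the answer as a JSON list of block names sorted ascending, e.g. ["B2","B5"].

idom tree: B1←B0 B2←B0 B3←B1 B4←B1 B5←B4 B6←B0 B7←B0
Dom∩ at merges:
  B1: preds {B0,B4}: {B0} ∩ {B0,B1,B4} = {B0}; idom=B0
  B4: preds {B1,B5}: {B0,B1} ∩ {B0,B1,B4,B5} = {B0,B1}; idom=B1
  B6: preds {B0,B3,B5}: {B0} ∩ {B0,B1,B3} ∩ {B0,B1,B4,B5} = {B0}; idom=B0
  B7: preds {B4,B5,B6}: {B0,B1,B4} ∩ {B0,B1,B4,B5} ∩ {B0,B6} = {B0}; idom=B0

DF walk-up:
  B1←B0: walk · to B0
  B1←B4: walk B4→B1 to B0
  B4←B1: walk · to B1
  B4←B5: walk B5→B4 to B1
  B6←B0: walk · to B0
  B6←B3: walk B3→B1 to B0
  B6←B5: walk B5→B4→B1 to B0
  B7←B4: walk B4→B1 to B0
  B7←B5: walk B5→B4→B1 to B0
  B7←B6: walk B6 to B0
  DF(B0)=∅
  DF(B1)={B1,B6,B7}
  DF(B2)=∅
  DF(B3)={B6}
  DF(B4)={B1,B4,B6,B7}
  DF(B5)={B4,B6,B7}
  DF(B6)={B7}
  DF(B7)=∅

DF(B4) = ["B1", "B4", "B6", "B7"]

Answer: ["B1", "B4", "B6", "B7"]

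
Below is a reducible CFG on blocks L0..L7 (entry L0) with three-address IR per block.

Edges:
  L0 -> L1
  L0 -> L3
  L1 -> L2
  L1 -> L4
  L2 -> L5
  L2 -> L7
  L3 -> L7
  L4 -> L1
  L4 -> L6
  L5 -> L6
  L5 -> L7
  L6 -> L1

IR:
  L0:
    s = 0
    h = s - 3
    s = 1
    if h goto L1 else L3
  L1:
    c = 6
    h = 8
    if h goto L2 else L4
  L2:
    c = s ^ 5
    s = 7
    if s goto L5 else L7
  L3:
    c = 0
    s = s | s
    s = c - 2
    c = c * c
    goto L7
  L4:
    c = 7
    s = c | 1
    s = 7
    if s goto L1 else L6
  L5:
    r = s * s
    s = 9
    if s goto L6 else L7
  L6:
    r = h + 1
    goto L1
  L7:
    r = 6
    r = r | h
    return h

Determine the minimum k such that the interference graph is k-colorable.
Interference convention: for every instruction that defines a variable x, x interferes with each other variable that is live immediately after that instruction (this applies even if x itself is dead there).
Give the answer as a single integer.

def/use:
  L0: {h,s} / ∅
  L1: {c,h} / ∅
  L2: {c,s} / {s}
  L3: {c,s} / {s}
  L4: {c,s} / ∅
  L5: {r,s} / {s}
  L6: {r} / {h}
  L7: {r} / {h}

Liveness:
  L0: in=∅ out={h,s}
  L1: in={s} out={h,s}
  L2: in={h,s} out={h,s}
  L3: in={h,s} out={h}
  L4: in={h} out={h,s}
  L5: in={h,s} out={h,s}
  L6: in={h,s} out={s}
  L7: in={h} out=∅

Interference:
  c: {h,s}
  h: {c,r,s}
  r: {h,s}
  s: {c,h,r}

Chromatic number:
  {c,h,s} pairwise interfere (3-clique) ⇒ χ ≥ 3
  3-colouring: r0={h}  r1={s}  r2={c,r}
  χ = 3

Answer: 3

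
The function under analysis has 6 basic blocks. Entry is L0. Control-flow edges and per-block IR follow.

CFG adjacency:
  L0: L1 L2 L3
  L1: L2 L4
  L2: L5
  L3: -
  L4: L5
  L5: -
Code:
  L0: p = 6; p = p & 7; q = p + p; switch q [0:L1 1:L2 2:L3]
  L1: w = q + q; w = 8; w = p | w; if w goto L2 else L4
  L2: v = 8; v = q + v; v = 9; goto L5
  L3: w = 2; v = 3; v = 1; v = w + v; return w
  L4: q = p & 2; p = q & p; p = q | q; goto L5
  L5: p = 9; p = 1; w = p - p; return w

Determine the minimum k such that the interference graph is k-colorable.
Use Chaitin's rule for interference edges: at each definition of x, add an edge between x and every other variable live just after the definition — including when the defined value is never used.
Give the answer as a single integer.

Answer: 3

Analysis:
Per-block:
  L0 def {p,q} use ∅
  L1 def {w} use {p,q}
  L2 def {v} use {q}
  L3 def {v,w} use ∅
  L4 def {p,q} use {p}
  L5 def {p,w} use ∅

Backward fixpoint:
  live L0: ∅→{p,q}
  live L1: {p,q}→{p,q}
  live L2: {q}→∅
  live L3: ∅→∅
  live L4: {p}→∅
  live L5: ∅→∅

Interfere edges:
  p: {q,w}
  q: {p,v,w}
  v: {q,w}
  w: {p,q,v}

Colouring:
  clique {p,q,w} ⇒ need ≥ 3
  3-colouring: r0={q}  r1={w}  r2={p,v}
  χ = 3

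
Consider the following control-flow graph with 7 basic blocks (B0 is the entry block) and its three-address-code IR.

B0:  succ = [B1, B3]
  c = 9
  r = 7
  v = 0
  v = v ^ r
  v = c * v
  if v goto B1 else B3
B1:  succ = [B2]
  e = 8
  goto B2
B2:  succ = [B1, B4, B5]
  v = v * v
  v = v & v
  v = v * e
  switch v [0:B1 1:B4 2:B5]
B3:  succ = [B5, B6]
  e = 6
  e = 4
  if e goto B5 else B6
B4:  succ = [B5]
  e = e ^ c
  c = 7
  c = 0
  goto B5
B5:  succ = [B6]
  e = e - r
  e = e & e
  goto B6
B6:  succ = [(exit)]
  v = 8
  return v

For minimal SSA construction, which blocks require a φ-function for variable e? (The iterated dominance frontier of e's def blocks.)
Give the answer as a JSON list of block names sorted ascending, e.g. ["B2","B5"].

idom tree: B1←B0 B2←B1 B3←B0 B4←B2 B5←B0 B6←B0
Join-block Dom:
  B1: preds {B0,B2}: {B0} ∩ {B0,B1,B2} = {B0}; idom=B0
  B5: preds {B2,B3,B4}: {B0,B1,B2} ∩ {B0,B3} ∩ {B0,B1,B2,B4} = {B0}; idom=B0
  B6: preds {B3,B5}: {B0,B3} ∩ {B0,B5} = {B0}; idom=B0

DF walk-up:
  B1←B0: walk · to B0
  B1←B2: walk B2→B1 to B0
  B5←B2: walk B2→B1 to B0
  B5←B3: walk B3 to B0
  B5←B4: walk B4→B2→B1 to B0
  B6←B3: walk B3 to B0
  B6←B5: walk B5 to B0
  B0: DF=∅
  B1: DF={B1,B5}
  B2: DF={B1,B5}
  B3: DF={B5,B6}
  B4: DF={B5}
  B5: DF={B6}
  B6: DF=∅

φ for e: defs {B1,B3,B4,B5}
  DF⁺ = {B1,B5,B6}

Answer: ["B1", "B5", "B6"]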